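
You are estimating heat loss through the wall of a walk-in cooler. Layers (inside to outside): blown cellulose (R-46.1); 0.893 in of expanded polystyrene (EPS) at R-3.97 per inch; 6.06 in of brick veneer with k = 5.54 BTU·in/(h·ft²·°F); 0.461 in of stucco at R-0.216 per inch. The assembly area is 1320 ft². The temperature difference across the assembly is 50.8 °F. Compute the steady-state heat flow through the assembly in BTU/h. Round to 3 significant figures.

0.893 × 3.97 = 3.545
6.06/5.54 = 1.094
0.461 × 0.216 = 0.09958
R_total = 46.1 + 3.545 + 1.094 + 0.09958 = 50.84 ft²·°F·h/BTU
Q = A·ΔT/R = 1320 × 50.8 / 50.84 = 1319 BTU/h

1320 BTU/h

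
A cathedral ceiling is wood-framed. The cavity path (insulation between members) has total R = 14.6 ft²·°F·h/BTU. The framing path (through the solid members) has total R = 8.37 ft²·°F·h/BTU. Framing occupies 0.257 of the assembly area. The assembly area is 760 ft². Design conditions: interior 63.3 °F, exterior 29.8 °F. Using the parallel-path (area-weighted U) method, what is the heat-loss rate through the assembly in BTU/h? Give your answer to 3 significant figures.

2080 BTU/h

U_eff = 0.743/14.6 + 0.257/8.37 = 0.05089 + 0.0307 = 0.0816
R_eff = 1/U_eff = 12.26 ft²·°F·h/BTU
Q = 760 × (63.3 − 29.8) / 12.26 = 2077 BTU/h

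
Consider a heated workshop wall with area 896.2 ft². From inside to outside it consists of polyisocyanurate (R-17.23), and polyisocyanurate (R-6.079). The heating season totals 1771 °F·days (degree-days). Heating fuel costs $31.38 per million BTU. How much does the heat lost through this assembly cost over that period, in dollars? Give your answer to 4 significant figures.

51.28 dollars

R_total = 17.23 + 6.079 = 23.309 ft²·°F·h/BTU
E = A × HDD × 24 / R = 896.2 × 1771 × 24 / 23.309 = 1634200 BTU
Cost = 1634200/10⁶ × 31.38 = $51.282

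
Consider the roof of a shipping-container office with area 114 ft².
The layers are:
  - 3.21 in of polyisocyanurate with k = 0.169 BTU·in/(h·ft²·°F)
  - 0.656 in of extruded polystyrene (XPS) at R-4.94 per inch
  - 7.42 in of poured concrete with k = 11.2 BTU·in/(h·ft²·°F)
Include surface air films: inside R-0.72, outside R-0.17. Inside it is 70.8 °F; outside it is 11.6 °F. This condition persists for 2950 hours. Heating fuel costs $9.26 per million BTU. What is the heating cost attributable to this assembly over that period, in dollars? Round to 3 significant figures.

7.75 dollars

3.21/0.169 = 18.99
0.656 × 4.94 = 3.241
7.42/11.2 = 0.6625
R_total = 0.72 + 18.99 + 3.241 + 0.6625 + 0.17 = 23.79 ft²·°F·h/BTU
Q = 114 × (70.8 − 11.6) / 23.79 = 283.7 BTU/h
E = 283.7 × 2950 = 837000 BTU
Cost = 837000/10⁶ × 9.26 = $7.75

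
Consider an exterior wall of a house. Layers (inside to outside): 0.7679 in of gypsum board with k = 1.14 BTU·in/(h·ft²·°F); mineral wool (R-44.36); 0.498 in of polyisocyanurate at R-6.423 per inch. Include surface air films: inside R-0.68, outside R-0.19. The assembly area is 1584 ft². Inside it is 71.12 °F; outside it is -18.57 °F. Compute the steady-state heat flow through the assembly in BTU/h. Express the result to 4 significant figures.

2893 BTU/h

0.7679/1.14 = 0.6736
0.498 × 6.423 = 3.1987
R_total = 0.68 + 0.6736 + 44.36 + 3.1987 + 0.19 = 49.102 ft²·°F·h/BTU
Q = A·ΔT/R = 1584 × (71.12 − (-18.57)) / 49.102 = 2893.3 BTU/h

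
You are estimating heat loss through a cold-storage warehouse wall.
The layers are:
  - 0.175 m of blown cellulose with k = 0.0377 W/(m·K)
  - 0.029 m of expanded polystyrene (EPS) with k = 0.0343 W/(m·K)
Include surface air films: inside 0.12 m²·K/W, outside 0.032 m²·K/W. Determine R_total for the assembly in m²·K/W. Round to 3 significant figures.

5.64 m²·K/W

0.175/0.0377 = 4.642
0.029/0.0343 = 0.8455
R_total = 0.12 + 4.642 + 0.8455 + 0.032 = 5.639 m²·K/W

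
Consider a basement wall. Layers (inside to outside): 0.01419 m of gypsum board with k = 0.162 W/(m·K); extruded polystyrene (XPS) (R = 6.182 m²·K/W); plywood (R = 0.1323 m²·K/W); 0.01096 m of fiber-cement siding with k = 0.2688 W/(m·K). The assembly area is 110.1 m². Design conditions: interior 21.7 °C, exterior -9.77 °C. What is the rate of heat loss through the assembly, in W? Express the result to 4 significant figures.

0.01419/0.162 = 0.087593
0.01096/0.2688 = 0.040774
R_total = 0.087593 + 6.182 + 0.1323 + 0.040774 = 6.4427 m²·K/W
Q = A·ΔT/R = 110.1 × (21.7 − (-9.77)) / 6.4427 = 537.8 W

537.8 W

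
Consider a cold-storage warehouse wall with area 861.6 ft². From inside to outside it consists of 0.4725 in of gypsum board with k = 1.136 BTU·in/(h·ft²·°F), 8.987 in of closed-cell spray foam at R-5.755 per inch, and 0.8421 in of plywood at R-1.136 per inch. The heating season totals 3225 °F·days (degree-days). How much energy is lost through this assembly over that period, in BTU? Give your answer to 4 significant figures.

0.4725/1.136 = 0.41593
8.987 × 5.755 = 51.72
0.8421 × 1.136 = 0.95663
R_total = 0.41593 + 51.72 + 0.95663 = 53.093 ft²·°F·h/BTU
E = A × HDD × 24 / R = 861.6 × 3225 × 24 / 53.093 = 1256100 BTU

1256000 BTU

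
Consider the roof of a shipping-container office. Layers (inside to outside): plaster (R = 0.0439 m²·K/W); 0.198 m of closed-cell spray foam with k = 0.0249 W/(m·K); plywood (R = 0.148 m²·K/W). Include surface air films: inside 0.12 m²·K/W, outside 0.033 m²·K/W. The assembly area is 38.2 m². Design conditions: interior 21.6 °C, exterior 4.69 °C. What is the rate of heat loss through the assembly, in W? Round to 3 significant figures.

0.198/0.0249 = 7.952
R_total = 0.12 + 0.0439 + 7.952 + 0.148 + 0.033 = 8.297 m²·K/W
Q = A·ΔT/R = 38.2 × (21.6 − 4.69) / 8.297 = 77.86 W

77.9 W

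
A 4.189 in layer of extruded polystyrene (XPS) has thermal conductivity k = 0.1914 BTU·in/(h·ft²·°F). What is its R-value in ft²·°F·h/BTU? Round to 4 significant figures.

R = L/k = 4.189/0.1914 = 21.886 ft²·°F·h/BTU

21.89 ft²·°F·h/BTU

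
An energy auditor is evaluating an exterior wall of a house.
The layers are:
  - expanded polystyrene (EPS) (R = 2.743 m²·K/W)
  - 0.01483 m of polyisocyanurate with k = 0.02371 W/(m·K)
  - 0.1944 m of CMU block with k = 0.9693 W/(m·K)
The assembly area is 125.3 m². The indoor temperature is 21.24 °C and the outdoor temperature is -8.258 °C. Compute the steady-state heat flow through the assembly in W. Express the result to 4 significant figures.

0.01483/0.02371 = 0.62547
0.1944/0.9693 = 0.20056
R_total = 2.743 + 0.62547 + 0.20056 = 3.569 m²·K/W
Q = A·ΔT/R = 125.3 × (21.24 − (-8.258)) / 3.569 = 1035.6 W

1036 W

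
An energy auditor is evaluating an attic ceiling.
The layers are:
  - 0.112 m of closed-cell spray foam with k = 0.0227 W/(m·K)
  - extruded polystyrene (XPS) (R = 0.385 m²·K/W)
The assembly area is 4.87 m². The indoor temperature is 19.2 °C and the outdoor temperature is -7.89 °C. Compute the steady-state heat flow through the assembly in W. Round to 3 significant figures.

24.8 W

0.112/0.0227 = 4.934
R_total = 4.934 + 0.385 = 5.319 m²·K/W
Q = A·ΔT/R = 4.87 × (19.2 − (-7.89)) / 5.319 = 24.8 W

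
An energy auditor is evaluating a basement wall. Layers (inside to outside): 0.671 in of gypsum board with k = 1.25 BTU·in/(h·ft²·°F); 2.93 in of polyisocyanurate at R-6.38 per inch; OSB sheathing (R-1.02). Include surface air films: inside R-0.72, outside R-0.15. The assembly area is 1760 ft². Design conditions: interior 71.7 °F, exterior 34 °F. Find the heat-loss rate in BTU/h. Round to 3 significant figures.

3140 BTU/h

0.671/1.25 = 0.5368
2.93 × 6.38 = 18.69
R_total = 0.72 + 0.5368 + 18.69 + 1.02 + 0.15 = 21.12 ft²·°F·h/BTU
Q = A·ΔT/R = 1760 × (71.7 − 34) / 21.12 = 3142 BTU/h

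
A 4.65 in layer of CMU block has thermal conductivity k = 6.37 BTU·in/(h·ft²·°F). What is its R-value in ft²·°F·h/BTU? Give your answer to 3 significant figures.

R = L/k = 4.65/6.37 = 0.73 ft²·°F·h/BTU

0.730 ft²·°F·h/BTU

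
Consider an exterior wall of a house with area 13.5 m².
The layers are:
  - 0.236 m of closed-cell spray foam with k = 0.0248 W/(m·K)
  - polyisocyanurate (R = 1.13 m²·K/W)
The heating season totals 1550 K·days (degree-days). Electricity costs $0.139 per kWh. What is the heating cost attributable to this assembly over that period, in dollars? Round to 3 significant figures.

6.56 dollars

0.236/0.0248 = 9.516
R_total = 9.516 + 1.13 = 10.65 m²·K/W
E = A × HDD × 24 / R / 1000 = 13.5 × 1550 × 24 / 10.65 / 1000 = 47.17 kWh
Cost = 47.17 × 0.139 = $6.557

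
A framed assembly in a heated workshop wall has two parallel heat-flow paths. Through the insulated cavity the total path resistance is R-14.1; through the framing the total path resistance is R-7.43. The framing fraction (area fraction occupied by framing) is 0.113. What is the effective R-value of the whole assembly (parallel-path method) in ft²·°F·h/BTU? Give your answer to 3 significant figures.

12.8 ft²·°F·h/BTU

U_eff = 0.887/14.1 + 0.113/7.43 = 0.06291 + 0.01521 = 0.07812
R_eff = 1/U_eff = 12.8 ft²·°F·h/BTU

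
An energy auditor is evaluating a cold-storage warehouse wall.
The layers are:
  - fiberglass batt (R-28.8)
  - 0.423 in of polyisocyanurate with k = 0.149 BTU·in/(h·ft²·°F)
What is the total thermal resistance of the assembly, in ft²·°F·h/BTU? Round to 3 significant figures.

0.423/0.149 = 2.839
R_total = 28.8 + 2.839 = 31.64 ft²·°F·h/BTU

31.6 ft²·°F·h/BTU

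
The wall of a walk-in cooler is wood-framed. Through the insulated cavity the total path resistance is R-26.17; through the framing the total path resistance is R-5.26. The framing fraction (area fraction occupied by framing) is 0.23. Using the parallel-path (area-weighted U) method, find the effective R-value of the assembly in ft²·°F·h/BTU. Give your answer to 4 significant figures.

U_eff = 0.77/26.17 + 0.23/5.26 = 0.029423 + 0.043726 = 0.073149
R_eff = 1/U_eff = 13.671 ft²·°F·h/BTU

13.67 ft²·°F·h/BTU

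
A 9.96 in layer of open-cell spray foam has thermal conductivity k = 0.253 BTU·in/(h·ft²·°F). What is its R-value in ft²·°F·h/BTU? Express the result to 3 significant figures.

R = L/k = 9.96/0.253 = 39.37 ft²·°F·h/BTU

39.4 ft²·°F·h/BTU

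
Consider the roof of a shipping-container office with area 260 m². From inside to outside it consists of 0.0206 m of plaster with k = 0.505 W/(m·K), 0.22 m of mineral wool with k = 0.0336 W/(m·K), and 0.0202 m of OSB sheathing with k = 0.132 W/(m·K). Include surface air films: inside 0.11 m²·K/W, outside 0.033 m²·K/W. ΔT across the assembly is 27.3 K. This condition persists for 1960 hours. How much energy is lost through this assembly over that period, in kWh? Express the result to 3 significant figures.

0.0206/0.505 = 0.04079
0.22/0.0336 = 6.548
0.0202/0.132 = 0.153
R_total = 0.11 + 0.04079 + 6.548 + 0.153 + 0.033 = 6.884 m²·K/W
Q = 260 × 27.3 / 6.884 = 1031 W
E = 1031 W × 1960 h / 1000 = 2021 kWh

2020 kWh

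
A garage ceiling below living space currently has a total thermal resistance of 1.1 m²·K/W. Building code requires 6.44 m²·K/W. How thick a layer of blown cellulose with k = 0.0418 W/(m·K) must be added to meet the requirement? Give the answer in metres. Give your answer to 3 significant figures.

0.223 m

ΔR = 6.44 − 1.1 = 5.34 m²·K/W
L = ΔR × k = 5.34 × 0.0418 = 0.2232 m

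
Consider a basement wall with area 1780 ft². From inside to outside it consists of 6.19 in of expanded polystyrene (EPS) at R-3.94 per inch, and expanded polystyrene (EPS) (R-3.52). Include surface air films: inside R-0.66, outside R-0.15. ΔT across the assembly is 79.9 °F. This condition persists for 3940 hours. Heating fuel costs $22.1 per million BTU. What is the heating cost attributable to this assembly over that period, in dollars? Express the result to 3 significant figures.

431 dollars

6.19 × 3.94 = 24.39
R_total = 0.66 + 24.39 + 3.52 + 0.15 = 28.72 ft²·°F·h/BTU
Q = 1780 × 79.9 / 28.72 = 4952 BTU/h
E = 4952 × 3940 = 19510000 BTU
Cost = 19510000/10⁶ × 22.1 = $431.2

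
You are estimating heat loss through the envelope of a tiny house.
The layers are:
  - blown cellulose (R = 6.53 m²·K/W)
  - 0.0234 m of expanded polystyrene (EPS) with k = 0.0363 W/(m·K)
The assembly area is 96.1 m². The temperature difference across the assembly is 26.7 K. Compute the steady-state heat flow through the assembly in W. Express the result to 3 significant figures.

0.0234/0.0363 = 0.6446
R_total = 6.53 + 0.6446 = 7.175 m²·K/W
Q = A·ΔT/R = 96.1 × 26.7 / 7.175 = 357.6 W

358 W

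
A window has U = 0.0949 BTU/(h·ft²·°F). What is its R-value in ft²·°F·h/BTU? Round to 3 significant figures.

R = 1/U = 1/0.0949 = 10.54

10.5 ft²·°F·h/BTU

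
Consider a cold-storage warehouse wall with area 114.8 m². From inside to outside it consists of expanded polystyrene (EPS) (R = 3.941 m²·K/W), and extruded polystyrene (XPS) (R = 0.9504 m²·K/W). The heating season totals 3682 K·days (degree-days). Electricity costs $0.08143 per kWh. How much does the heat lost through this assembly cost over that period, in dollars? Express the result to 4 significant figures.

R_total = 3.941 + 0.9504 = 4.8914 m²·K/W
E = A × HDD × 24 / R / 1000 = 114.8 × 3682 × 24 / 4.8914 / 1000 = 2074 kWh
Cost = 2074 × 0.08143 = $168.88

168.9 dollars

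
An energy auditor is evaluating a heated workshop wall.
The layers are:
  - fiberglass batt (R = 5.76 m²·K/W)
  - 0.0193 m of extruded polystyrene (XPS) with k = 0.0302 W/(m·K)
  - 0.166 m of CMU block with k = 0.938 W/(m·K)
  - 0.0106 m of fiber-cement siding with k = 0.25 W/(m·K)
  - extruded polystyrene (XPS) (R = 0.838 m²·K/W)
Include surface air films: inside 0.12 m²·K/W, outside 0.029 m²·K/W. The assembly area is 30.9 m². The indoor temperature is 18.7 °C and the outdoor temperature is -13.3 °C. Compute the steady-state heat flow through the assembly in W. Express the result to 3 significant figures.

0.0193/0.0302 = 0.6391
0.166/0.938 = 0.177
0.0106/0.25 = 0.0424
R_total = 0.12 + 5.76 + 0.6391 + 0.177 + 0.0424 + 0.838 + 0.029 = 7.605 m²·K/W
Q = A·ΔT/R = 30.9 × (18.7 − (-13.3)) / 7.605 = 130 W

130 W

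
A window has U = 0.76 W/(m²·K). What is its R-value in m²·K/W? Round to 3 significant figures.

1.32 m²·K/W

R = 1/U = 1/0.76 = 1.316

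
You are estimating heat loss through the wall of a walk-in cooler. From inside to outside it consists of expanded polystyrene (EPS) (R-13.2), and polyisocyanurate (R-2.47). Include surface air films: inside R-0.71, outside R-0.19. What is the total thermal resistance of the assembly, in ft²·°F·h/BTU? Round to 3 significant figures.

16.6 ft²·°F·h/BTU

R_total = 0.71 + 13.2 + 2.47 + 0.19 = 16.57 ft²·°F·h/BTU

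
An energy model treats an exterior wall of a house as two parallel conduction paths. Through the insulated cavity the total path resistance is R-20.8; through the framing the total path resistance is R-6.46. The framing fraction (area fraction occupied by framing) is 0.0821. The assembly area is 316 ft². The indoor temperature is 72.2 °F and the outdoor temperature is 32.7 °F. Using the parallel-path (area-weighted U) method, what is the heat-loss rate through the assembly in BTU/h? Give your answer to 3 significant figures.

U_eff = 0.9179/20.8 + 0.0821/6.46 = 0.04413 + 0.01271 = 0.05684
R_eff = 1/U_eff = 17.59 ft²·°F·h/BTU
Q = 316 × (72.2 − 32.7) / 17.59 = 709.5 BTU/h

709 BTU/h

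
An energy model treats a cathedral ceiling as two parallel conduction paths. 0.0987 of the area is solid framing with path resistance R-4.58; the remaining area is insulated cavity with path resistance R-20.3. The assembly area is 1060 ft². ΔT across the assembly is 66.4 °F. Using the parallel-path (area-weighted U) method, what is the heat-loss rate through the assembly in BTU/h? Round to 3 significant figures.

4640 BTU/h

U_eff = 0.9013/20.3 + 0.0987/4.58 = 0.0444 + 0.02155 = 0.06595
R_eff = 1/U_eff = 15.16 ft²·°F·h/BTU
Q = 1060 × 66.4 / 15.16 = 4642 BTU/h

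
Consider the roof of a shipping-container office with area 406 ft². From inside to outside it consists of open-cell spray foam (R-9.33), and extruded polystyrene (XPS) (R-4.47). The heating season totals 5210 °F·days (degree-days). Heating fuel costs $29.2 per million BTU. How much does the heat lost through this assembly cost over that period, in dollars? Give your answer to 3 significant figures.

R_total = 9.33 + 4.47 = 13.8 ft²·°F·h/BTU
E = A × HDD × 24 / R = 406 × 5210 × 24 / 13.8 = 3679000 BTU
Cost = 3679000/10⁶ × 29.2 = $107.4

107 dollars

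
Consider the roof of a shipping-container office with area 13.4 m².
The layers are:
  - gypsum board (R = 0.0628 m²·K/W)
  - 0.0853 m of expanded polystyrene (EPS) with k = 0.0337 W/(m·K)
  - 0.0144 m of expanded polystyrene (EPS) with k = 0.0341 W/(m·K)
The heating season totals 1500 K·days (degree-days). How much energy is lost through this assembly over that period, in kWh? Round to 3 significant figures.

160 kWh

0.0853/0.0337 = 2.531
0.0144/0.0341 = 0.4223
R_total = 0.0628 + 2.531 + 0.4223 = 3.016 m²·K/W
E = A × HDD × 24 / R / 1000 = 13.4 × 1500 × 24 / 3.016 / 1000 = 159.9 kWh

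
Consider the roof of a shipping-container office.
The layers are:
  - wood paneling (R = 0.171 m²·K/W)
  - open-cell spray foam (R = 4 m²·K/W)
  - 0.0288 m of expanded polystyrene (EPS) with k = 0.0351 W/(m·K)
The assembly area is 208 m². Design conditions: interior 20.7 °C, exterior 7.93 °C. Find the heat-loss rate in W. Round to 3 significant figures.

532 W

0.0288/0.0351 = 0.8205
R_total = 0.171 + 4 + 0.8205 = 4.992 m²·K/W
Q = A·ΔT/R = 208 × (20.7 − 7.93) / 4.992 = 532.1 W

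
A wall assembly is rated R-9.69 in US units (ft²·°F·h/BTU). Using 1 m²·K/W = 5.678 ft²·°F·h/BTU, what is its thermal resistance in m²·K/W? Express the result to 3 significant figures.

1.71 m²·K/W

R_SI = 9.69/5.678 = 1.707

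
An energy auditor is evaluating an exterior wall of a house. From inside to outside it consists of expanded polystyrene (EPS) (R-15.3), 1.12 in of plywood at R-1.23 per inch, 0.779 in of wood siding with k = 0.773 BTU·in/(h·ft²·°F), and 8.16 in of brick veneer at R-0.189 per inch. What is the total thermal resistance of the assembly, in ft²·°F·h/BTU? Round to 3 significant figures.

1.12 × 1.23 = 1.378
0.779/0.773 = 1.008
8.16 × 0.189 = 1.542
R_total = 15.3 + 1.378 + 1.008 + 1.542 = 19.23 ft²·°F·h/BTU

19.2 ft²·°F·h/BTU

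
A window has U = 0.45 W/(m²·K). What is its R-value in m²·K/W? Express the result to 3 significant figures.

2.22 m²·K/W

R = 1/U = 1/0.45 = 2.222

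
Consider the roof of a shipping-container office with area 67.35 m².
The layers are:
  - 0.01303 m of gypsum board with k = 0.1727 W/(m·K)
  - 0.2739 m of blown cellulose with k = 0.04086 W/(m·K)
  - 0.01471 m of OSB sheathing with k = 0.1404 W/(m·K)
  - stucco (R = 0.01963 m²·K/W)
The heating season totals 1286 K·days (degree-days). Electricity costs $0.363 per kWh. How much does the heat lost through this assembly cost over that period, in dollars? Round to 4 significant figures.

109.3 dollars

0.01303/0.1727 = 0.075449
0.2739/0.04086 = 6.7034
0.01471/0.1404 = 0.10477
R_total = 0.075449 + 6.7034 + 0.10477 + 0.01963 = 6.9032 m²·K/W
E = A × HDD × 24 / R / 1000 = 67.35 × 1286 × 24 / 6.9032 / 1000 = 301.12 kWh
Cost = 301.12 × 0.363 = $109.31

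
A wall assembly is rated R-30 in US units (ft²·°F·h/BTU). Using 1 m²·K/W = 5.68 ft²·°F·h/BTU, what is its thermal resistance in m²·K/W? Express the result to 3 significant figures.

R_SI = 30/5.68 = 5.282

5.28 m²·K/W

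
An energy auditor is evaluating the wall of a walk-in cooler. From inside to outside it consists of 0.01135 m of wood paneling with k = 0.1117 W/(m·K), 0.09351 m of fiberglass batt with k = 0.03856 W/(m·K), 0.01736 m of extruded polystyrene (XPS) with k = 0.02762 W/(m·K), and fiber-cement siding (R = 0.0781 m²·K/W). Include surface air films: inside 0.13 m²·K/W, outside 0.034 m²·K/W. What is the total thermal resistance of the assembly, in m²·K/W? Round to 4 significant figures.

3.397 m²·K/W

0.01135/0.1117 = 0.10161
0.09351/0.03856 = 2.4251
0.01736/0.02762 = 0.62853
R_total = 0.13 + 0.10161 + 2.4251 + 0.62853 + 0.0781 + 0.034 = 3.3973 m²·K/W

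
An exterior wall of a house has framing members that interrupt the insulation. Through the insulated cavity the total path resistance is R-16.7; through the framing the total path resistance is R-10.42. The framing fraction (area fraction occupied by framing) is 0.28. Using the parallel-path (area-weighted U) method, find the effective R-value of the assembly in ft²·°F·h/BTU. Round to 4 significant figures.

14.29 ft²·°F·h/BTU

U_eff = 0.72/16.7 + 0.28/10.42 = 0.043114 + 0.026871 = 0.069985
R_eff = 1/U_eff = 14.289 ft²·°F·h/BTU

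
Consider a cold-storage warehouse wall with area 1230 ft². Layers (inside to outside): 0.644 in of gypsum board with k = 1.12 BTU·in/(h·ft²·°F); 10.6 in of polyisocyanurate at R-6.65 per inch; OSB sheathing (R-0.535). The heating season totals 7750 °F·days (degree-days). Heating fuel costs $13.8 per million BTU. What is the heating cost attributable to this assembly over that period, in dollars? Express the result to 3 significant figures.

0.644/1.12 = 0.575
10.6 × 6.65 = 70.49
R_total = 0.575 + 70.49 + 0.535 = 71.6 ft²·°F·h/BTU
E = A × HDD × 24 / R = 1230 × 7750 × 24 / 71.6 = 3195000 BTU
Cost = 3195000/10⁶ × 13.8 = $44.09

44.1 dollars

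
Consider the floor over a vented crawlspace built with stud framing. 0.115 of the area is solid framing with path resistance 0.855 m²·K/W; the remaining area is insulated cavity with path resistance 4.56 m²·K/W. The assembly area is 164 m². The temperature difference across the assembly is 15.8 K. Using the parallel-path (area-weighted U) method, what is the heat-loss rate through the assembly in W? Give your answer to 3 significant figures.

U_eff = 0.885/4.56 + 0.115/0.855 = 0.1941 + 0.1345 = 0.3286
R_eff = 1/U_eff = 3.043 m²·K/W
Q = 164 × 15.8 / 3.043 = 851.4 W

851 W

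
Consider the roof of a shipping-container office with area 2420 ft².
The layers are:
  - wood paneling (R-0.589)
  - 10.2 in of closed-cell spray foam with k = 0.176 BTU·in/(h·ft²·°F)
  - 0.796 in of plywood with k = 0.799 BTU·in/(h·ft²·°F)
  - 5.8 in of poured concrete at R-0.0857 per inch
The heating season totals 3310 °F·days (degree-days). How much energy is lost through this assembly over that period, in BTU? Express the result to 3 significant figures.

3200000 BTU

10.2/0.176 = 57.95
0.796/0.799 = 0.9962
5.8 × 0.0857 = 0.4971
R_total = 0.589 + 57.95 + 0.9962 + 0.4971 = 60.04 ft²·°F·h/BTU
E = A × HDD × 24 / R = 2420 × 3310 × 24 / 60.04 = 3202000 BTU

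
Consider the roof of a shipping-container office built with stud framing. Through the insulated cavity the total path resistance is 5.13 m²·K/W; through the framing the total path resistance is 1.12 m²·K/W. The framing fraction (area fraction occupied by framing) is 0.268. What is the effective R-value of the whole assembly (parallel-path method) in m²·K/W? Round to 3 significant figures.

2.62 m²·K/W

U_eff = 0.732/5.13 + 0.268/1.12 = 0.1427 + 0.2393 = 0.382
R_eff = 1/U_eff = 2.618 m²·K/W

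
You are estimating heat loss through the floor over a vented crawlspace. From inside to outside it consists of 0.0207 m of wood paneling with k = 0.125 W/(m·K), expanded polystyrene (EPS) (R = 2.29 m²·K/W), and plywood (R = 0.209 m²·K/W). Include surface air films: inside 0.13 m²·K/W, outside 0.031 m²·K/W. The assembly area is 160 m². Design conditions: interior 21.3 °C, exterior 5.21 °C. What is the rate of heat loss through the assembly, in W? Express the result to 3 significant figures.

0.0207/0.125 = 0.1656
R_total = 0.13 + 0.1656 + 2.29 + 0.209 + 0.031 = 2.826 m²·K/W
Q = A·ΔT/R = 160 × (21.3 − 5.21) / 2.826 = 911.1 W

911 W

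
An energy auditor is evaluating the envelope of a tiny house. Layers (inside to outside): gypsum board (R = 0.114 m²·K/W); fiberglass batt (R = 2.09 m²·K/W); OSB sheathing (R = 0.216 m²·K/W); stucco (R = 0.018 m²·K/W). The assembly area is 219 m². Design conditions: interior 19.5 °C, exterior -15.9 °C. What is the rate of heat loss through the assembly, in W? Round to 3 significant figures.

3180 W

R_total = 0.114 + 2.09 + 0.216 + 0.018 = 2.438 m²·K/W
Q = A·ΔT/R = 219 × (19.5 − (-15.9)) / 2.438 = 3180 W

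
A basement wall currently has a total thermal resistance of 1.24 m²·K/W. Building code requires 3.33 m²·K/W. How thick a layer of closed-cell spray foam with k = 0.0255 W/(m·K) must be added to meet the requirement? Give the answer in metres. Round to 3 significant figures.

ΔR = 3.33 − 1.24 = 2.09 m²·K/W
L = ΔR × k = 2.09 × 0.0255 = 0.05329 m

0.0533 m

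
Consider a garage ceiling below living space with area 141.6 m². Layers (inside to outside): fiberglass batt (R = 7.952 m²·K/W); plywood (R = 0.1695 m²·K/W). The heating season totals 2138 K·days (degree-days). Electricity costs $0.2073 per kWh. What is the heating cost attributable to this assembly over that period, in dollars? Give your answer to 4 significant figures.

R_total = 7.952 + 0.1695 = 8.1215 m²·K/W
E = A × HDD × 24 / R / 1000 = 141.6 × 2138 × 24 / 8.1215 / 1000 = 894.64 kWh
Cost = 894.64 × 0.2073 = $185.46

185.5 dollars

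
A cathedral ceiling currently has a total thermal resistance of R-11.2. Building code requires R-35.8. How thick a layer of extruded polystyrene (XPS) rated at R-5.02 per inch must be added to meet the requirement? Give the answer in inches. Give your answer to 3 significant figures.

ΔR = 35.8 − 11.2 = 24.6 ft²·°F·h/BTU
L = ΔR / (R/in) = 24.6/5.02 = 4.9 in

4.90 in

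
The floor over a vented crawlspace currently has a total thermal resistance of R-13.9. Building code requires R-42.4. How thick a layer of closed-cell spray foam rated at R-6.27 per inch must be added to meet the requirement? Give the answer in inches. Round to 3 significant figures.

ΔR = 42.4 − 13.9 = 28.5 ft²·°F·h/BTU
L = ΔR / (R/in) = 28.5/6.27 = 4.545 in

4.55 in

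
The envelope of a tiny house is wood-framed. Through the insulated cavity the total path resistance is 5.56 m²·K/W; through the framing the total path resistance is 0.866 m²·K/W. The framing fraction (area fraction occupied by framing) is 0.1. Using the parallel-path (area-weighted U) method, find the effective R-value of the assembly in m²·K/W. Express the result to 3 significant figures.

U_eff = 0.9/5.56 + 0.1/0.866 = 0.1619 + 0.1155 = 0.2773
R_eff = 1/U_eff = 3.606 m²·K/W

3.61 m²·K/W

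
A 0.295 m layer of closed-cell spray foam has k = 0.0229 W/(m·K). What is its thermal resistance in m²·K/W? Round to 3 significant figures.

R = L/k = 0.295/0.0229 = 12.88 m²·K/W

12.9 m²·K/W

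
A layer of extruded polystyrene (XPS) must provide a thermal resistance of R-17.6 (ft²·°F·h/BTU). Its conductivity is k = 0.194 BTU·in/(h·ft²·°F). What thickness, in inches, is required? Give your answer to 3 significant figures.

3.41 in

L = R × k = 17.6 × 0.194 = 3.414 in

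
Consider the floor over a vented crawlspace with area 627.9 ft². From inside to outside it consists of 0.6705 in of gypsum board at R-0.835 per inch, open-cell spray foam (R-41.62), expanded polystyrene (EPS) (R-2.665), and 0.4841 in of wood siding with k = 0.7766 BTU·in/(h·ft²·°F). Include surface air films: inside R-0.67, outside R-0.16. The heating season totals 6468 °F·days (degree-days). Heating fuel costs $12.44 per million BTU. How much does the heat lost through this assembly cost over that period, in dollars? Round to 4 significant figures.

26.19 dollars

0.6705 × 0.835 = 0.55987
0.4841/0.7766 = 0.62336
R_total = 0.67 + 0.55987 + 41.62 + 2.665 + 0.62336 + 0.16 = 46.298 ft²·°F·h/BTU
E = A × HDD × 24 / R = 627.9 × 6468 × 24 / 46.298 = 2105300 BTU
Cost = 2105300/10⁶ × 12.44 = $26.19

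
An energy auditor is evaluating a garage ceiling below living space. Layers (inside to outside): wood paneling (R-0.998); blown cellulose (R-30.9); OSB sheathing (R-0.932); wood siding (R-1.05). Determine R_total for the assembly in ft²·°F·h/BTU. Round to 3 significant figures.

R_total = 0.998 + 30.9 + 0.932 + 1.05 = 33.88 ft²·°F·h/BTU

33.9 ft²·°F·h/BTU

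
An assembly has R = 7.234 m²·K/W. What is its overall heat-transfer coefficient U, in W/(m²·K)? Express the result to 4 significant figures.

0.1382 W/(m²·K)

U = 1/R = 1/7.234 = 0.13824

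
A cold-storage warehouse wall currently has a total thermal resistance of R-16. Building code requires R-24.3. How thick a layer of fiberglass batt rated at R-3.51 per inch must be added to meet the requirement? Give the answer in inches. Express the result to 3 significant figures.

ΔR = 24.3 − 16 = 8.3 ft²·°F·h/BTU
L = ΔR / (R/in) = 8.3/3.51 = 2.365 in

2.36 in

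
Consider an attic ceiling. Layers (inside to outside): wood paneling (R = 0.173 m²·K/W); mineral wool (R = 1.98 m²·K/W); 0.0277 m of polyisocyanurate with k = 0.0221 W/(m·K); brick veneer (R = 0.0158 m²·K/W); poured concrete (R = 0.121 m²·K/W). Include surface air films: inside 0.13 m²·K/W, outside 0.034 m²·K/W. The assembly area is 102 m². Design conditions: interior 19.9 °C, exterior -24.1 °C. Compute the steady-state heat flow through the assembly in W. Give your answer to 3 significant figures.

1210 W

0.0277/0.0221 = 1.253
R_total = 0.13 + 0.173 + 1.98 + 1.253 + 0.0158 + 0.121 + 0.034 = 3.707 m²·K/W
Q = A·ΔT/R = 102 × (19.9 − (-24.1)) / 3.707 = 1211 W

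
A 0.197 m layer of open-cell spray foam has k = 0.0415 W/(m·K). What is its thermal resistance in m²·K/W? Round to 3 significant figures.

R = L/k = 0.197/0.0415 = 4.747 m²·K/W

4.75 m²·K/W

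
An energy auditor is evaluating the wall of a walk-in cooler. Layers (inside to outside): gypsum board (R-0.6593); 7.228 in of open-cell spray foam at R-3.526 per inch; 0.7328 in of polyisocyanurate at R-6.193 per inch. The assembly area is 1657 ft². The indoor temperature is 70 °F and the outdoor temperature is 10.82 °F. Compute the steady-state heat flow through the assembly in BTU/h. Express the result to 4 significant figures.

7.228 × 3.526 = 25.486
0.7328 × 6.193 = 4.5382
R_total = 0.6593 + 25.486 + 4.5382 = 30.683 ft²·°F·h/BTU
Q = A·ΔT/R = 1657 × (70 − 10.82) / 30.683 = 3195.9 BTU/h

3196 BTU/h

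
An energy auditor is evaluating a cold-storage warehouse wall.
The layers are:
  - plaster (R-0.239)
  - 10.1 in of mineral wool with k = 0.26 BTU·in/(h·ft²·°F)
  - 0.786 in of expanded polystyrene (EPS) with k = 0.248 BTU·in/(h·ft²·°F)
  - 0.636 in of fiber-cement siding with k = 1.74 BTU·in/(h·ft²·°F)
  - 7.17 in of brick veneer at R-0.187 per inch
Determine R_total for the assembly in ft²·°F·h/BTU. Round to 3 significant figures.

10.1/0.26 = 38.85
0.786/0.248 = 3.169
0.636/1.74 = 0.3655
7.17 × 0.187 = 1.341
R_total = 0.239 + 38.85 + 3.169 + 0.3655 + 1.341 = 43.96 ft²·°F·h/BTU

44.0 ft²·°F·h/BTU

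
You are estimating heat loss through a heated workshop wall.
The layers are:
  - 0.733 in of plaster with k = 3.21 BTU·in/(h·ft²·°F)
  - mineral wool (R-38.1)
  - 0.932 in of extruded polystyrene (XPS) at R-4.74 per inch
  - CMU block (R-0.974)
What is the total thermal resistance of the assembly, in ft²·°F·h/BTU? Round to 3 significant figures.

0.733/3.21 = 0.2283
0.932 × 4.74 = 4.418
R_total = 0.2283 + 38.1 + 4.418 + 0.974 = 43.72 ft²·°F·h/BTU

43.7 ft²·°F·h/BTU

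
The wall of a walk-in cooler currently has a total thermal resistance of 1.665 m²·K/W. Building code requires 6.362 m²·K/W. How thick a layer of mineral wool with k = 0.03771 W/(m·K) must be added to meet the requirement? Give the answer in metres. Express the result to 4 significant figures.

0.1771 m

ΔR = 6.362 − 1.665 = 4.697 m²·K/W
L = ΔR × k = 4.697 × 0.03771 = 0.17712 m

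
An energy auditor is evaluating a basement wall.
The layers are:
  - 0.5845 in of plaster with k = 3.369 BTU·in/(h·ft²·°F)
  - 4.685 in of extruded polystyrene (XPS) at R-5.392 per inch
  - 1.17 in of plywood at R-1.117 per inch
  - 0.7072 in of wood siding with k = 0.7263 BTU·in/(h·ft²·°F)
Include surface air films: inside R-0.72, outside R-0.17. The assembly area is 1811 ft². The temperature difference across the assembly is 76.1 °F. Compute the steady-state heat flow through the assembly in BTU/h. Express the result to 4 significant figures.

4818 BTU/h

0.5845/3.369 = 0.17349
4.685 × 5.392 = 25.262
1.17 × 1.117 = 1.3069
0.7072/0.7263 = 0.9737
R_total = 0.72 + 0.17349 + 25.262 + 1.3069 + 0.9737 + 0.17 = 28.606 ft²·°F·h/BTU
Q = A·ΔT/R = 1811 × 76.1 / 28.606 = 4817.8 BTU/h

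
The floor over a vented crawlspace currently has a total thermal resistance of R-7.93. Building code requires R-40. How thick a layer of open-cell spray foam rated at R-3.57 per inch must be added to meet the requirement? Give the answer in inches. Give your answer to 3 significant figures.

ΔR = 40 − 7.93 = 32.07 ft²·°F·h/BTU
L = ΔR / (R/in) = 32.07/3.57 = 8.983 in

8.98 in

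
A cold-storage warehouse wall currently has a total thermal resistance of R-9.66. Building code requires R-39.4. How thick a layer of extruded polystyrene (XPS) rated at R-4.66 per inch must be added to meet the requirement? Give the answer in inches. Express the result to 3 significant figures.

ΔR = 39.4 − 9.66 = 29.74 ft²·°F·h/BTU
L = ΔR / (R/in) = 29.74/4.66 = 6.382 in

6.38 in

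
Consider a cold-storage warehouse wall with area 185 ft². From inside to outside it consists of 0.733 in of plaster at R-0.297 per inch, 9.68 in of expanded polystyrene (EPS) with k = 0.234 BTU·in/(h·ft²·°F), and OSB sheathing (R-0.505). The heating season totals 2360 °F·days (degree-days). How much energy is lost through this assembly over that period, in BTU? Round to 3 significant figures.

249000 BTU

0.733 × 0.297 = 0.2177
9.68/0.234 = 41.37
R_total = 0.2177 + 41.37 + 0.505 = 42.09 ft²·°F·h/BTU
E = A × HDD × 24 / R = 185 × 2360 × 24 / 42.09 = 249000 BTU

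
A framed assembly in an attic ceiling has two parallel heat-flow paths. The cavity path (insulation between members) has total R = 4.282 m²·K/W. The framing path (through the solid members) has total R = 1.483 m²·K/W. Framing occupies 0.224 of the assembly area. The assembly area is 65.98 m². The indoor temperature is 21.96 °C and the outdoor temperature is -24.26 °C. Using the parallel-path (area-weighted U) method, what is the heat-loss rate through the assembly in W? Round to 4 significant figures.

1013 W

U_eff = 0.776/4.282 + 0.224/1.483 = 0.18122 + 0.15105 = 0.33227
R_eff = 1/U_eff = 3.0096 m²·K/W
Q = 65.98 × (21.96 − (-24.26)) / 3.0096 = 1013.3 W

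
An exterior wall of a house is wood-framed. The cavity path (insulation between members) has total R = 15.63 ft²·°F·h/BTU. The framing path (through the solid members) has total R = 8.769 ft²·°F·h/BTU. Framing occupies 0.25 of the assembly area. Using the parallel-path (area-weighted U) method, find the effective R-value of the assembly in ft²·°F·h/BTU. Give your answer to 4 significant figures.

13.07 ft²·°F·h/BTU

U_eff = 0.75/15.63 + 0.25/8.769 = 0.047985 + 0.02851 = 0.076494
R_eff = 1/U_eff = 13.073 ft²·°F·h/BTU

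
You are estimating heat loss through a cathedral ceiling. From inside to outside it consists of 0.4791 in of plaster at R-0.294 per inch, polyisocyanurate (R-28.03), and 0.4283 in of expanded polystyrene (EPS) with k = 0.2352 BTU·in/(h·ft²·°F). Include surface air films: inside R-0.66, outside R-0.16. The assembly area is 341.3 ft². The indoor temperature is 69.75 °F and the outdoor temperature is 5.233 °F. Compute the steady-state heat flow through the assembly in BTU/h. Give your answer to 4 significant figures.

714.6 BTU/h

0.4791 × 0.294 = 0.14086
0.4283/0.2352 = 1.821
R_total = 0.66 + 0.14086 + 28.03 + 1.821 + 0.16 = 30.812 ft²·°F·h/BTU
Q = A·ΔT/R = 341.3 × (69.75 − 5.233) / 30.812 = 714.65 BTU/h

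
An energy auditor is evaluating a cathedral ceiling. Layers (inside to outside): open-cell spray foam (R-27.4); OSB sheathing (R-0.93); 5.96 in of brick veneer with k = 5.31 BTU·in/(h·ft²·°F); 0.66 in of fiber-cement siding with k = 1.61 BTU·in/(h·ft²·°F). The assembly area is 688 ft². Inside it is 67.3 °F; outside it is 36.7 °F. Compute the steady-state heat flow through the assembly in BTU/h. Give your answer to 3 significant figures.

5.96/5.31 = 1.122
0.66/1.61 = 0.4099
R_total = 27.4 + 0.93 + 1.122 + 0.4099 = 29.86 ft²·°F·h/BTU
Q = A·ΔT/R = 688 × (67.3 − 36.7) / 29.86 = 705 BTU/h

705 BTU/h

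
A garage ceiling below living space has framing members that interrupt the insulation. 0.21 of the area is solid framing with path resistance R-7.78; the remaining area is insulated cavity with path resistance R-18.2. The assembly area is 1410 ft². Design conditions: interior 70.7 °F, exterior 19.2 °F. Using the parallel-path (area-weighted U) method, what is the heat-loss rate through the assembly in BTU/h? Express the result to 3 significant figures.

U_eff = 0.79/18.2 + 0.21/7.78 = 0.04341 + 0.02699 = 0.0704
R_eff = 1/U_eff = 14.2 ft²·°F·h/BTU
Q = 1410 × (70.7 − 19.2) / 14.2 = 5112 BTU/h

5110 BTU/h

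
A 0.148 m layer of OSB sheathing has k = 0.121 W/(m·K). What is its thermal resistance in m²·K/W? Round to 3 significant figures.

R = L/k = 0.148/0.121 = 1.223 m²·K/W

1.22 m²·K/W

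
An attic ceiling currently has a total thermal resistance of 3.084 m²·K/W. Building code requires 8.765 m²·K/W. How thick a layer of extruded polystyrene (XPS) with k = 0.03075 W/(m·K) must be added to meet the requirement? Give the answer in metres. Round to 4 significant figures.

ΔR = 8.765 − 3.084 = 5.681 m²·K/W
L = ΔR × k = 5.681 × 0.03075 = 0.17469 m

0.1747 m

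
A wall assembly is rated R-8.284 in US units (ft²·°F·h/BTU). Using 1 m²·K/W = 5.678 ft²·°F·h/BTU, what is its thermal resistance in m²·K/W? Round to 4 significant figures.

1.459 m²·K/W

R_SI = 8.284/5.678 = 1.459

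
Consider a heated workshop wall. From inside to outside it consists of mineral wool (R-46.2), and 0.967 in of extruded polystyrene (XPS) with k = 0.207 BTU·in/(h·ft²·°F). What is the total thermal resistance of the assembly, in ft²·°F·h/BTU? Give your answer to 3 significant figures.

50.9 ft²·°F·h/BTU

0.967/0.207 = 4.671
R_total = 46.2 + 4.671 = 50.87 ft²·°F·h/BTU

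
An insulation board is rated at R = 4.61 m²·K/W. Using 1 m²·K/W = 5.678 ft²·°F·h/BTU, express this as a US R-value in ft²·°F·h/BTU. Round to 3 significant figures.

R_US = 4.61 × 5.678 = 26.18

26.2 ft²·°F·h/BTU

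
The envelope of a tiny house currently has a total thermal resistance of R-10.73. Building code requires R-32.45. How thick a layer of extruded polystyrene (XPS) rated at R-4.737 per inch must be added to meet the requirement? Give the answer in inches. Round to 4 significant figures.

4.585 in

ΔR = 32.45 − 10.73 = 21.72 ft²·°F·h/BTU
L = ΔR / (R/in) = 21.72/4.737 = 4.5852 in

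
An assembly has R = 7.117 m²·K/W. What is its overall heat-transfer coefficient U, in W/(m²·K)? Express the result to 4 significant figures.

0.1405 W/(m²·K)

U = 1/R = 1/7.117 = 0.14051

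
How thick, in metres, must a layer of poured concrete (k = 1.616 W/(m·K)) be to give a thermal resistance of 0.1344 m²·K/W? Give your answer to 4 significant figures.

L = R·k = 0.1344 × 1.616 = 0.21719 m

0.2172 m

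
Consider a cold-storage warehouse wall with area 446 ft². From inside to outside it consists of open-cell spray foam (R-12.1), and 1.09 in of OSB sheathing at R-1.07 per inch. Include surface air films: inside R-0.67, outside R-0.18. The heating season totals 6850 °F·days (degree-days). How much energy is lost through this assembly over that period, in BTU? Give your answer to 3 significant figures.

5190000 BTU

1.09 × 1.07 = 1.166
R_total = 0.67 + 12.1 + 1.166 + 0.18 = 14.12 ft²·°F·h/BTU
E = A × HDD × 24 / R = 446 × 6850 × 24 / 14.12 = 5194000 BTU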